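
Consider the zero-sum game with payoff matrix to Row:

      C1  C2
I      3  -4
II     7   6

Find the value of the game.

6

Row minima: I → -4, II → 6; maximin = 6.
Column maxima: C1 → 7, C2 → 6; minimax = 6.
Since maximin = minimax = 6, there is a saddle point and the value is 6.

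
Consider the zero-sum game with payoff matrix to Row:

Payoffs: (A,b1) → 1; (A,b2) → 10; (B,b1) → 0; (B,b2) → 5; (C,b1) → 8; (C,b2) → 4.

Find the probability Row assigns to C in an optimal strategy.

Row minima: A → 1, B → 0, C → 4; maximin = 4.
Column maxima: b1 → 8, b2 → 10; minimax = 8.
4 ≠ 8, so there is no saddle point; optimal play is mixed.
B is strictly dominated by A, so Row never plays it.
On the remaining 2×2 (A, C vs b1, b2):
Let Row play A with probability p. Expected payoff against b1: 1p + 8(1−p) = −7p + 8; against b2: 10p + 4(1−p) = 6p + 4.
Setting these equal: −7p + 8 = 6p + 4 ⇒ −13p = -4 ⇒ p = 4/13, and the value is (-7)·(4/13) + 8 = 76/13.
For Column: with q = P(b1), equating A's and C's payoffs gives −9q + 10 = 4q + 4 ⇒ q = 6/13.

9/13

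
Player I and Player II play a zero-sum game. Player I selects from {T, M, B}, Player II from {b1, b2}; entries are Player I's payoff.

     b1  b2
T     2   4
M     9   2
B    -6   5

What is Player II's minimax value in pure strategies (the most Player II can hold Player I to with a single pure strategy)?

Column maxima: b1 → 9, b2 → 5.
The smallest of these is 5.

5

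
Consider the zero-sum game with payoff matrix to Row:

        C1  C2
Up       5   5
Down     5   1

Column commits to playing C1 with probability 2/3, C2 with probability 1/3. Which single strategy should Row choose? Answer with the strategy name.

Expected payoff of Up: (2/3)·5 + (1/3)·5 = 5.
Expected payoff of Down: (2/3)·5 + (1/3)·1 = 11/3.
The largest is 5, so Row's best response is Up.

Up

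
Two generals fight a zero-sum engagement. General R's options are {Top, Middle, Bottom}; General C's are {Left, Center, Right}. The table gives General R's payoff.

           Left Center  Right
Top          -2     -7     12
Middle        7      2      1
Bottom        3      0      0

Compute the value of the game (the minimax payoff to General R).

Row minima: Top → -7, Middle → 1, Bottom → 0; maximin = 1.
Column maxima: Left → 7, Center → 2, Right → 12; minimax = 2.
1 ≠ 2, so there is no saddle point; optimal play is mixed.
Bottom is strictly dominated by Middle, so General R never plays it.
Left is strictly dominated by Center (it gives General R strictly more in every row), so General C never plays it.
On the remaining 2×2 (Top, Middle vs Center, Right):
Let General R play Top with probability p. Expected payoff against Center: (-7)p + 2(1−p) = −9p + 2; against Right: 12p + 1(1−p) = 11p + 1.
Setting these equal: −9p + 2 = 11p + 1 ⇒ −20p = -1 ⇒ p = 1/20, and the value is (-9)·(1/20) + 2 = 31/20.
For General C: with q = P(Center), equating Top's and Middle's payoffs gives −19q + 12 = q + 1 ⇒ q = 11/20.

31/20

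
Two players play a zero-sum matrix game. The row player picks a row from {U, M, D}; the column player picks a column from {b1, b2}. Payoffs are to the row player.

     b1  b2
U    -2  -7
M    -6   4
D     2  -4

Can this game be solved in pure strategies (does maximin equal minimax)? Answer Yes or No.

No

Row minima: U → -7, M → -6, D → -4; maximin = -4.
Column maxima: b1 → 2, b2 → 4; minimax = 2.
-4 ≠ 2, so no pure-strategy equilibrium exists.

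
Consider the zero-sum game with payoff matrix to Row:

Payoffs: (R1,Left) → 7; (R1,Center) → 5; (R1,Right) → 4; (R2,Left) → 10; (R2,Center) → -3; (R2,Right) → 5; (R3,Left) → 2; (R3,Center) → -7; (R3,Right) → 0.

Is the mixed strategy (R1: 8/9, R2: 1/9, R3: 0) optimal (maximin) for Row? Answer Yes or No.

Against Left this mix gives (8/9)·7 + (1/9)·10 = 22/3.
Against Center this mix gives (8/9)·5 + (1/9)·(-3) = 37/9.
Against Right this mix gives (8/9)·4 + (1/9)·5 = 37/9.
All of Column's active replies (Center, Right) yield 37/9, and no column does worse for Row. The mix makes Column indifferent and guarantees 37/9, so it is optimal.

Yes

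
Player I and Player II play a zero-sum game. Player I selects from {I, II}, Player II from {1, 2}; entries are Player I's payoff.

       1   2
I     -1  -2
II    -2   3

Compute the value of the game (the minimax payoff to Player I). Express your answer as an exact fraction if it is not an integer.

-7/6

Row minima: I → -2, II → -2; maximin = -2.
Column maxima: 1 → -1, 2 → 3; minimax = -1.
-2 ≠ -1, so there is no saddle point; optimal play is mixed.
Let Player I play I with probability p. Expected payoff against 1: (-1)p + (-2)(1−p) = p − 2; against 2: (-2)p + 3(1−p) = −5p + 3.
Setting these equal: p − 2 = −5p + 3 ⇒ 6p = 5 ⇒ p = 5/6, and the value is (1)·(5/6) − 2 = -7/6.
For Player II: with q = P(1), equating I's and II's payoffs gives q − 2 = −5q + 3 ⇒ q = 5/6.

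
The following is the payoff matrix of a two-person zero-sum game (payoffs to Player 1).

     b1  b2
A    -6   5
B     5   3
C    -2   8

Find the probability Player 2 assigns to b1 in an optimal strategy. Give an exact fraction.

5/12

Row minima: A → -6, B → 3, C → -2; maximin = 3.
Column maxima: b1 → 5, b2 → 8; minimax = 5.
3 ≠ 5, so there is no saddle point; optimal play is mixed.
A is strictly dominated by C, so Player 1 never plays it.
On the remaining 2×2 (B, C vs b1, b2):
Let Player 1 play B with probability p. Expected payoff against b1: 5p + (-2)(1−p) = 7p − 2; against b2: 3p + 8(1−p) = −5p + 8.
Setting these equal: 7p − 2 = −5p + 8 ⇒ 12p = 10 ⇒ p = 5/6, and the value is (7)·(5/6) − 2 = 23/6.
For Player 2: with q = P(b1), equating B's and C's payoffs gives 2q + 3 = −10q + 8 ⇒ q = 5/12.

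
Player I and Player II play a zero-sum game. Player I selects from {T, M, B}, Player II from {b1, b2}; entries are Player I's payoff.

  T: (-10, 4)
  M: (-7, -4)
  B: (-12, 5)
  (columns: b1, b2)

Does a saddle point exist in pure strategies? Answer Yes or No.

Row minima: T → -10, M → -7, B → -12; maximin = -7.
Column maxima: b1 → -7, b2 → 5; minimax = -7.
maximin = minimax = -7, so a saddle point exists.

Yes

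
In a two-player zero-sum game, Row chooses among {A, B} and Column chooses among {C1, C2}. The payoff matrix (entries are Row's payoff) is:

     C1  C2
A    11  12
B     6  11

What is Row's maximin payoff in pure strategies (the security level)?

11

Row minima: A → 11, B → 6.
The best of these is 11.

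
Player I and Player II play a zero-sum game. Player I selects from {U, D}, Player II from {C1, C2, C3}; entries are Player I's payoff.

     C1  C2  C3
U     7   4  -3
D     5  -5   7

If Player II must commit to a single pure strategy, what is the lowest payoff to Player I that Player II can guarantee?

4

Column maxima: C1 → 7, C2 → 4, C3 → 7.
The smallest of these is 4.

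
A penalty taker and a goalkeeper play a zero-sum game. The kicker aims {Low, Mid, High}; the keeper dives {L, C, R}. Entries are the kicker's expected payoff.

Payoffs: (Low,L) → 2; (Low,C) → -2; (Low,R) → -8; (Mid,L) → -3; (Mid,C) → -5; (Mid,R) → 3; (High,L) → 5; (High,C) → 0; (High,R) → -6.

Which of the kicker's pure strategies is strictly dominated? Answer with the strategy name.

Low

High gives a strictly higher payoff than Low against every column: 5 > 2, 0 > -2, -6 > -8.
So Low is strictly dominated and the kicker never plays it.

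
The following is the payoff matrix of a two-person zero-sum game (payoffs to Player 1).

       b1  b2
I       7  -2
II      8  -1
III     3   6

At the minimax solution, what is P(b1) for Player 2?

7/12

Row minima: I → -2, II → -1, III → 3; maximin = 3.
Column maxima: b1 → 8, b2 → 6; minimax = 6.
3 ≠ 6, so there is no saddle point; optimal play is mixed.
I is strictly dominated by II, so Player 1 never plays it.
On the remaining 2×2 (II, III vs b1, b2):
Let Player 1 play II with probability p. Expected payoff against b1: 8p + 3(1−p) = 5p + 3; against b2: (-1)p + 6(1−p) = −7p + 6.
Setting these equal: 5p + 3 = −7p + 6 ⇒ 12p = 3 ⇒ p = 1/4, and the value is (5)·(1/4) + 3 = 17/4.
For Player 2: with q = P(b1), equating II's and III's payoffs gives 9q − 1 = −3q + 6 ⇒ q = 7/12.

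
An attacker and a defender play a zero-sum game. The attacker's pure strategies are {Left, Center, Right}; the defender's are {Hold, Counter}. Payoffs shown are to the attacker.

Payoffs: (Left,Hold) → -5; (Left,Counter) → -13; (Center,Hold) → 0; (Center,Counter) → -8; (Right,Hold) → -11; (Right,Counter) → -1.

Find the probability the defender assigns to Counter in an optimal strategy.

11/18

Row minima: Left → -13, Center → -8, Right → -11; maximin = -8.
Column maxima: Hold → 0, Counter → -1; minimax = -1.
-8 ≠ -1, so there is no saddle point; optimal play is mixed.
Left is strictly dominated by Center, so the attacker never plays it.
On the remaining 2×2 (Center, Right vs Hold, Counter):
Let the attacker play Center with probability p. Expected payoff against Hold: 0p + (-11)(1−p) = 11p − 11; against Counter: (-8)p + (-1)(1−p) = −7p − 1.
Setting these equal: 11p − 11 = −7p − 1 ⇒ 18p = 10 ⇒ p = 5/9, and the value is (11)·(5/9) − 11 = -44/9.
For the defender: with q = P(Hold), equating Center's and Right's payoffs gives 8q − 8 = −10q − 1 ⇒ q = 7/18.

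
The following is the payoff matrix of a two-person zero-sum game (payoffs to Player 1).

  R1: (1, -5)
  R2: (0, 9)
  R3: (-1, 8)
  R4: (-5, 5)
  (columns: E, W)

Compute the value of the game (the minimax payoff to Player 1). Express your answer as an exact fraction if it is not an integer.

3/5

Row minima: R1 → -5, R2 → 0, R3 → -1, R4 → -5; maximin = 0.
Column maxima: E → 1, W → 9; minimax = 1.
0 ≠ 1, so there is no saddle point; optimal play is mixed.
R3 is strictly dominated by R2, so Player 1 never plays it.
R4 is strictly dominated by R2, so Player 1 never plays it.
On the remaining 2×2 (R1, R2 vs E, W):
Let Player 1 play R1 with probability p. Expected payoff against E: 1p + 0(1−p) = p; against W: (-5)p + 9(1−p) = −14p + 9.
Setting these equal: p = −14p + 9 ⇒ 15p = 9 ⇒ p = 3/5, and the value is (1)·(3/5) = 3/5.
For Player 2: with q = P(E), equating R1's and R2's payoffs gives 6q − 5 = −9q + 9 ⇒ q = 14/15.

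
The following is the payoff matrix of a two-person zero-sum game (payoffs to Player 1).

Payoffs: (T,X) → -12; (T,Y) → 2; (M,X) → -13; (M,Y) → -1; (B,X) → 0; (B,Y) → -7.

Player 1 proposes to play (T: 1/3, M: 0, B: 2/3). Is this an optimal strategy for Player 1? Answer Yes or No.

Yes

Against X this mix gives (1/3)·(-12) + (2/3)·0 = -4.
Against Y this mix gives (1/3)·2 + (2/3)·(-7) = -4.
All of Player 2's active replies (X, Y) yield -4, and no column does worse for Player 1. The mix makes Player 2 indifferent and guarantees -4, so it is optimal.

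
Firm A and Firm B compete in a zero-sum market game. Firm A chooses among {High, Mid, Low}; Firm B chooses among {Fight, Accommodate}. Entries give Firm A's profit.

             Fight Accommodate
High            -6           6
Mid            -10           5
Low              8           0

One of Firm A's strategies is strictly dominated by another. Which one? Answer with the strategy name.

Mid

High gives a strictly higher payoff than Mid against every column: -6 > -10, 6 > 5.
So Mid is strictly dominated and Firm A never plays it.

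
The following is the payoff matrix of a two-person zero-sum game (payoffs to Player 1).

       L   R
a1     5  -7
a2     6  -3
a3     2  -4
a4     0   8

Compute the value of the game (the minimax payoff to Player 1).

Row minima: a1 → -7, a2 → -3, a3 → -4, a4 → 0; maximin = 0.
Column maxima: L → 6, R → 8; minimax = 6.
0 ≠ 6, so there is no saddle point; optimal play is mixed.
a1 is strictly dominated by a2, so Player 1 never plays it.
a3 is strictly dominated by a2, so Player 1 never plays it.
On the remaining 2×2 (a2, a4 vs L, R):
Let Player 1 play a2 with probability p. Expected payoff against L: 6p + 0(1−p) = 6p; against R: (-3)p + 8(1−p) = −11p + 8.
Setting these equal: 6p = −11p + 8 ⇒ 17p = 8 ⇒ p = 8/17, and the value is (6)·(8/17) = 48/17.
For Player 2: with q = P(L), equating a2's and a4's payoffs gives 9q − 3 = −8q + 8 ⇒ q = 11/17.

48/17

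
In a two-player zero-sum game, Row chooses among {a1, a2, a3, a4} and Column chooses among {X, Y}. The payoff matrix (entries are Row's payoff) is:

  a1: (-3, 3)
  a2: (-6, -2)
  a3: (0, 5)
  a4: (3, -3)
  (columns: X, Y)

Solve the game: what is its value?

15/11

Row minima: a1 → -3, a2 → -6, a3 → 0, a4 → -3; maximin = 0.
Column maxima: X → 3, Y → 5; minimax = 3.
0 ≠ 3, so there is no saddle point; optimal play is mixed.
a1 is strictly dominated by a3, so Row never plays it.
a2 is strictly dominated by a3, so Row never plays it.
On the remaining 2×2 (a3, a4 vs X, Y):
Let Row play a3 with probability p. Expected payoff against X: 0p + 3(1−p) = −3p + 3; against Y: 5p + (-3)(1−p) = 8p − 3.
Setting these equal: −3p + 3 = 8p − 3 ⇒ −11p = -6 ⇒ p = 6/11, and the value is (-3)·(6/11) + 3 = 15/11.
For Column: with q = P(X), equating a3's and a4's payoffs gives −5q + 5 = 6q − 3 ⇒ q = 8/11.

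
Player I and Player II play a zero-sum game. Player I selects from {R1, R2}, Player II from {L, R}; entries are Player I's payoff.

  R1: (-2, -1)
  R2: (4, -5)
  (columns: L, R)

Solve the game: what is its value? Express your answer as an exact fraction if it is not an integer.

Row minima: R1 → -2, R2 → -5; maximin = -2.
Column maxima: L → 4, R → -1; minimax = -1.
-2 ≠ -1, so there is no saddle point; optimal play is mixed.
Let Player I play R1 with probability p. Expected payoff against L: (-2)p + 4(1−p) = −6p + 4; against R: (-1)p + (-5)(1−p) = 4p − 5.
Setting these equal: −6p + 4 = 4p − 5 ⇒ −10p = -9 ⇒ p = 9/10, and the value is (-6)·(9/10) + 4 = -7/5.
For Player II: with q = P(L), equating R1's and R2's payoffs gives −q − 1 = 9q − 5 ⇒ q = 2/5.

-7/5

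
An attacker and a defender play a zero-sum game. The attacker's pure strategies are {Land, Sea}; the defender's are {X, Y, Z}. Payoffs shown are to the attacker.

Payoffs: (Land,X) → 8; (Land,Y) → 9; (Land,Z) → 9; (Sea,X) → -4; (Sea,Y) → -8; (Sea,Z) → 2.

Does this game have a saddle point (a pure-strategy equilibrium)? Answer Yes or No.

Row minima: Land → 8, Sea → -8; maximin = 8.
Column maxima: X → 8, Y → 9, Z → 9; minimax = 8.
maximin = minimax = 8, so a saddle point exists.

Yes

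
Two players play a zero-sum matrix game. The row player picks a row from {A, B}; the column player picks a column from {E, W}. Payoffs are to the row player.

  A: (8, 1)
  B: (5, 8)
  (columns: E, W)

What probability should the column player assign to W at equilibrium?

Row minima: A → 1, B → 5; maximin = 5.
Column maxima: E → 8, W → 8; minimax = 8.
5 ≠ 8, so there is no saddle point; optimal play is mixed.
Let the row player play A with probability p. Expected payoff against E: 8p + 5(1−p) = 3p + 5; against W: 1p + 8(1−p) = −7p + 8.
Setting these equal: 3p + 5 = −7p + 8 ⇒ 10p = 3 ⇒ p = 3/10, and the value is (3)·(3/10) + 5 = 59/10.
For the column player: with q = P(E), equating A's and B's payoffs gives 7q + 1 = −3q + 8 ⇒ q = 7/10.

3/10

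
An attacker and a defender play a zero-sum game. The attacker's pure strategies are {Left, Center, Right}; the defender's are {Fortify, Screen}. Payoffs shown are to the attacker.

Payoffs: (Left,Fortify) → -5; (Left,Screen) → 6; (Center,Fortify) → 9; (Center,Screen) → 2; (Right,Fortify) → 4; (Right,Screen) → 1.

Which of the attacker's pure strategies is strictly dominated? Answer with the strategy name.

Right

Center gives a strictly higher payoff than Right against every column: 9 > 4, 2 > 1.
So Right is strictly dominated and the attacker never plays it.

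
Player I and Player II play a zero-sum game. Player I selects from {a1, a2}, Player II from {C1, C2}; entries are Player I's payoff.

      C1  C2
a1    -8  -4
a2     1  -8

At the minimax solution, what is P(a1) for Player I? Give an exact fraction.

9/13

Row minima: a1 → -8, a2 → -8; maximin = -8.
Column maxima: C1 → 1, C2 → -4; minimax = -4.
-8 ≠ -4, so there is no saddle point; optimal play is mixed.
Let Player I play a1 with probability p. Expected payoff against C1: (-8)p + 1(1−p) = −9p + 1; against C2: (-4)p + (-8)(1−p) = 4p − 8.
Setting these equal: −9p + 1 = 4p − 8 ⇒ −13p = -9 ⇒ p = 9/13, and the value is (-9)·(9/13) + 1 = -68/13.
For Player II: with q = P(C1), equating a1's and a2's payoffs gives −4q − 4 = 9q − 8 ⇒ q = 4/13.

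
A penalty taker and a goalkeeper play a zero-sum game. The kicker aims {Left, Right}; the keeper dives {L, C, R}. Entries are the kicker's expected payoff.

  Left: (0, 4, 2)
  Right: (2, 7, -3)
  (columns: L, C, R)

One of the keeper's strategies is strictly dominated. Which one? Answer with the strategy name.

L holds the kicker's payoff strictly below C in every row: 0 < 4, 2 < 7.
So C is strictly dominated for the keeper.

C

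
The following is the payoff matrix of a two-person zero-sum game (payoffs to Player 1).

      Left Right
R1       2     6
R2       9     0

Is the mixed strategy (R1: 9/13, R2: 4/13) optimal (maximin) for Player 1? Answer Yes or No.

Yes

Against Left this mix gives (9/13)·2 + (4/13)·9 = 54/13.
Against Right this mix gives (9/13)·6 + (4/13)·0 = 54/13.
All of Player 2's active replies (Left, Right) yield 54/13, and no column does worse for Player 1. The mix makes Player 2 indifferent and guarantees 54/13, so it is optimal.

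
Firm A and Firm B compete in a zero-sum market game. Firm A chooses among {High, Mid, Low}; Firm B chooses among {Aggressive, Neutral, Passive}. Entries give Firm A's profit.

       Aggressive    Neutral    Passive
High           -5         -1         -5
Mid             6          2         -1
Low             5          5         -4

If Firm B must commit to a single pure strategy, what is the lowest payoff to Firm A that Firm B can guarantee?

-1

Column maxima: Aggressive → 6, Neutral → 5, Passive → -1.
The smallest of these is -1.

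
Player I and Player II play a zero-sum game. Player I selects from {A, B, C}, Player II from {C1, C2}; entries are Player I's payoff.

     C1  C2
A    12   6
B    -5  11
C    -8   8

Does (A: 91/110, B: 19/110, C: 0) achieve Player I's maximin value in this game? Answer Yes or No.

Against C1 this mix gives (91/110)·12 + (19/110)·(-5) = 997/110.
Against C2 this mix gives (91/110)·6 + (19/110)·11 = 151/22.
Player II will play C2, holding Player I to 151/22. Shifting weight toward the row that does better against C2 would raise this floor (the equalizing mix achieves 81/11 against both C2 and C1), so the proposed strategy is not optimal.

No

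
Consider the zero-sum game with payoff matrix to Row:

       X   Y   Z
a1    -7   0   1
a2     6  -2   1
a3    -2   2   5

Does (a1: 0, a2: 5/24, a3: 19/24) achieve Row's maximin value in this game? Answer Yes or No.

Against X this mix gives (5/24)·6 + (19/24)·(-2) = -1/3.
Against Y this mix gives (5/24)·(-2) + (19/24)·2 = 7/6.
Against Z this mix gives (5/24)·1 + (19/24)·5 = 25/6.
Column will play X, holding Row to -1/3. Shifting weight toward the row that does better against X would raise this floor (the equalizing mix achieves 2/3 against both X and Y), so the proposed strategy is not optimal.

No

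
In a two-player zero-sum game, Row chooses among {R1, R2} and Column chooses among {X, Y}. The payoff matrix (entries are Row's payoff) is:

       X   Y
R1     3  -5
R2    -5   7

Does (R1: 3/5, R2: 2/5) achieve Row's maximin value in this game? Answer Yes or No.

Yes

Against X this mix gives (3/5)·3 + (2/5)·(-5) = -1/5.
Against Y this mix gives (3/5)·(-5) + (2/5)·7 = -1/5.
All of Column's active replies (X, Y) yield -1/5, and no column does worse for Row. The mix makes Column indifferent and guarantees -1/5, so it is optimal.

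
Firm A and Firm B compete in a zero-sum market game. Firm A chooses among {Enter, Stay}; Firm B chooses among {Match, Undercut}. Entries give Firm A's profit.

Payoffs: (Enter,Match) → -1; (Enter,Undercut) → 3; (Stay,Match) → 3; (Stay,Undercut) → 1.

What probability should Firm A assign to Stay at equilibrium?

2/3

Row minima: Enter → -1, Stay → 1; maximin = 1.
Column maxima: Match → 3, Undercut → 3; minimax = 3.
1 ≠ 3, so there is no saddle point; optimal play is mixed.
Let Firm A play Enter with probability p. Expected payoff against Match: (-1)p + 3(1−p) = −4p + 3; against Undercut: 3p + 1(1−p) = 2p + 1.
Setting these equal: −4p + 3 = 2p + 1 ⇒ −6p = -2 ⇒ p = 1/3, and the value is (-4)·(1/3) + 3 = 5/3.
For Firm B: with q = P(Match), equating Enter's and Stay's payoffs gives −4q + 3 = 2q + 1 ⇒ q = 1/3.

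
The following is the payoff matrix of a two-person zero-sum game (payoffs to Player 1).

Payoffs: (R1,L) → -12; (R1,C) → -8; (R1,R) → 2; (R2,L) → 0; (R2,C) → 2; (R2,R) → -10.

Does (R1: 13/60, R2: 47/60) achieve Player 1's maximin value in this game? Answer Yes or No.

No

Against L this mix gives (13/60)·(-12) + (47/60)·0 = -13/5.
Against C this mix gives (13/60)·(-8) + (47/60)·2 = -1/6.
Against R this mix gives (13/60)·2 + (47/60)·(-10) = -37/5.
Player 2 will play R, holding Player 1 to -37/5. Shifting weight toward the row that does better against R would raise this floor (the equalizing mix achieves -5 against both R and L), so the proposed strategy is not optimal.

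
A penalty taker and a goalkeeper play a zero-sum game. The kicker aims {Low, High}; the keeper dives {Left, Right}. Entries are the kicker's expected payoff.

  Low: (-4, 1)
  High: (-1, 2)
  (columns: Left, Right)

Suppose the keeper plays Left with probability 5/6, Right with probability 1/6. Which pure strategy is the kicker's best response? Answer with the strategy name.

High

Expected payoff of Low: (5/6)·(-4) + (1/6)·1 = -19/6.
Expected payoff of High: (5/6)·(-1) + (1/6)·2 = -1/2.
The largest is -1/2, so the kicker's best response is High.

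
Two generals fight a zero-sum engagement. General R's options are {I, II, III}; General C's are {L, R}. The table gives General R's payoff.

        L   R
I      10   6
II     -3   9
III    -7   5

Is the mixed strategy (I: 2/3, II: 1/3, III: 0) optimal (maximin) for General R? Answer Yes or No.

Against L this mix gives (2/3)·10 + (1/3)·(-3) = 17/3.
Against R this mix gives (2/3)·6 + (1/3)·9 = 7.
General C will play L, holding General R to 17/3. Shifting weight toward the row that does better against L would raise this floor (the equalizing mix achieves 27/4 against both L and R), so the proposed strategy is not optimal.

No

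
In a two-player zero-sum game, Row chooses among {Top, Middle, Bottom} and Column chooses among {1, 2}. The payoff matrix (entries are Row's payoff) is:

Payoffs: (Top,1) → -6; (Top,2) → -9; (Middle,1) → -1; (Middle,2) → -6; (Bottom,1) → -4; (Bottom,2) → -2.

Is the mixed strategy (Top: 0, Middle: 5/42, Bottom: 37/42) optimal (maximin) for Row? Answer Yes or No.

Against 1 this mix gives (5/42)·(-1) + (37/42)·(-4) = -51/14.
Against 2 this mix gives (5/42)·(-6) + (37/42)·(-2) = -52/21.
Column will play 1, holding Row to -51/14. Shifting weight toward the row that does better against 1 would raise this floor (the equalizing mix achieves -22/7 against both 1 and 2), so the proposed strategy is not optimal.

No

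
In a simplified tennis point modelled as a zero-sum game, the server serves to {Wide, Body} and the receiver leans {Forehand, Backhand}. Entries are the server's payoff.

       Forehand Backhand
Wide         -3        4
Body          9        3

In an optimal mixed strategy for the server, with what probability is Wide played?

6/13

Row minima: Wide → -3, Body → 3; maximin = 3.
Column maxima: Forehand → 9, Backhand → 4; minimax = 4.
3 ≠ 4, so there is no saddle point; optimal play is mixed.
Let the server play Wide with probability p. Expected payoff against Forehand: (-3)p + 9(1−p) = −12p + 9; against Backhand: 4p + 3(1−p) = p + 3.
Setting these equal: −12p + 9 = p + 3 ⇒ −13p = -6 ⇒ p = 6/13, and the value is (-12)·(6/13) + 9 = 45/13.
For the receiver: with q = P(Forehand), equating Wide's and Body's payoffs gives −7q + 4 = 6q + 3 ⇒ q = 1/13.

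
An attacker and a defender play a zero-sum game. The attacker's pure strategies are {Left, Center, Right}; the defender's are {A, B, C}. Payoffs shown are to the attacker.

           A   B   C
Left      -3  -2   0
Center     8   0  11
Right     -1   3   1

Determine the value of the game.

2

Row minima: Left → -3, Center → 0, Right → -1; maximin = 0.
Column maxima: A → 8, B → 3, C → 11; minimax = 3.
0 ≠ 3, so there is no saddle point; optimal play is mixed.
Left is strictly dominated by Center, so the attacker never plays it.
C is strictly dominated by A (it gives the attacker strictly more in every row), so the defender never plays it.
On the remaining 2×2 (Center, Right vs A, B):
Let the attacker play Center with probability p. Expected payoff against A: 8p + (-1)(1−p) = 9p − 1; against B: 0p + 3(1−p) = −3p + 3.
Setting these equal: 9p − 1 = −3p + 3 ⇒ 12p = 4 ⇒ p = 1/3, and the value is (9)·(1/3) − 1 = 2.
For the defender: with q = P(A), equating Center's and Right's payoffs gives 8q = −4q + 3 ⇒ q = 1/4.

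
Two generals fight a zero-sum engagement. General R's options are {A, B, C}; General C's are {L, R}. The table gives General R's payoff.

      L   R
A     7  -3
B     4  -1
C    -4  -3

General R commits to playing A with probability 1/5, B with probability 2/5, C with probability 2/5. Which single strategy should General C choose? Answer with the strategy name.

R

If General C plays L, General R's expected payoff is (1/5)·7 + (2/5)·4 + (2/5)·(-4) = 7/5.
If General C plays R, General R's expected payoff is (1/5)·(-3) + (2/5)·(-1) + (2/5)·(-3) = -11/5.
General C minimizes General R's payoff; the smallest is -11/5, so the best response is R.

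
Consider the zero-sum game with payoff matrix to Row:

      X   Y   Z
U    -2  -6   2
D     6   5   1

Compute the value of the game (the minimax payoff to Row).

4/3

Row minima: U → -6, D → 1; maximin = 1.
Column maxima: X → 6, Y → 5, Z → 2; minimax = 2.
1 ≠ 2, so there is no saddle point; optimal play is mixed.
X is strictly dominated by Y (it gives Row strictly more in every row), so Column never plays it.
On the remaining 2×2 (U, D vs Y, Z):
Let Row play U with probability p. Expected payoff against Y: (-6)p + 5(1−p) = −11p + 5; against Z: 2p + 1(1−p) = p + 1.
Setting these equal: −11p + 5 = p + 1 ⇒ −12p = -4 ⇒ p = 1/3, and the value is (-11)·(1/3) + 5 = 4/3.
For Column: with q = P(Y), equating U's and D's payoffs gives −8q + 2 = 4q + 1 ⇒ q = 1/12.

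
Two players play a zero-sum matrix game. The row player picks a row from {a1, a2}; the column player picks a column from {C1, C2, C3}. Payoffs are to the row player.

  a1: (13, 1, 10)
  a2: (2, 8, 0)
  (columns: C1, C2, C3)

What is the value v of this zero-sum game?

80/17

Row minima: a1 → 1, a2 → 0; maximin = 1.
Column maxima: C1 → 13, C2 → 8, C3 → 10; minimax = 8.
1 ≠ 8, so there is no saddle point; optimal play is mixed.
C1 is strictly dominated by C3 (it gives the row player strictly more in every row), so the column player never plays it.
On the remaining 2×2 (a1, a2 vs C2, C3):
Let the row player play a1 with probability p. Expected payoff against C2: 1p + 8(1−p) = −7p + 8; against C3: 10p + 0(1−p) = 10p.
Setting these equal: −7p + 8 = 10p ⇒ −17p = -8 ⇒ p = 8/17, and the value is (-7)·(8/17) + 8 = 80/17.
For the column player: with q = P(C2), equating a1's and a2's payoffs gives −9q + 10 = 8q ⇒ q = 10/17.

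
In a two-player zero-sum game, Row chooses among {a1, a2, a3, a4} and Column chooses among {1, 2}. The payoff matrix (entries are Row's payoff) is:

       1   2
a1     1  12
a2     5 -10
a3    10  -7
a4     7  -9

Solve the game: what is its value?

127/28

Row minima: a1 → 1, a2 → -10, a3 → -7, a4 → -9; maximin = 1.
Column maxima: 1 → 10, 2 → 12; minimax = 10.
1 ≠ 10, so there is no saddle point; optimal play is mixed.
a2 is strictly dominated by a3, so Row never plays it.
a4 is strictly dominated by a3, so Row never plays it.
On the remaining 2×2 (a1, a3 vs 1, 2):
Let Row play a1 with probability p. Expected payoff against 1: 1p + 10(1−p) = −9p + 10; against 2: 12p + (-7)(1−p) = 19p − 7.
Setting these equal: −9p + 10 = 19p − 7 ⇒ −28p = -17 ⇒ p = 17/28, and the value is (-9)·(17/28) + 10 = 127/28.
For Column: with q = P(1), equating a1's and a3's payoffs gives −11q + 12 = 17q − 7 ⇒ q = 19/28.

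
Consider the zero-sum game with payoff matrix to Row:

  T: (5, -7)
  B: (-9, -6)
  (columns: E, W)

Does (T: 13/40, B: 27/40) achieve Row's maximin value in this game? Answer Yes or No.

Against E this mix gives (13/40)·5 + (27/40)·(-9) = -89/20.
Against W this mix gives (13/40)·(-7) + (27/40)·(-6) = -253/40.
Column will play W, holding Row to -253/40. Shifting weight toward the row that does better against W would raise this floor (the equalizing mix achieves -31/5 against both W and E), so the proposed strategy is not optimal.

No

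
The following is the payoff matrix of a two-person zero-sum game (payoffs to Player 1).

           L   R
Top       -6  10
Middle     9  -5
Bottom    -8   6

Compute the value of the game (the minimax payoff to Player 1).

2

Row minima: Top → -6, Middle → -5, Bottom → -8; maximin = -5.
Column maxima: L → 9, R → 10; minimax = 9.
-5 ≠ 9, so there is no saddle point; optimal play is mixed.
Bottom is strictly dominated by Top, so Player 1 never plays it.
On the remaining 2×2 (Top, Middle vs L, R):
Let Player 1 play Top with probability p. Expected payoff against L: (-6)p + 9(1−p) = −15p + 9; against R: 10p + (-5)(1−p) = 15p − 5.
Setting these equal: −15p + 9 = 15p − 5 ⇒ −30p = -14 ⇒ p = 7/15, and the value is (-15)·(7/15) + 9 = 2.
For Player 2: with q = P(L), equating Top's and Middle's payoffs gives −16q + 10 = 14q − 5 ⇒ q = 1/2.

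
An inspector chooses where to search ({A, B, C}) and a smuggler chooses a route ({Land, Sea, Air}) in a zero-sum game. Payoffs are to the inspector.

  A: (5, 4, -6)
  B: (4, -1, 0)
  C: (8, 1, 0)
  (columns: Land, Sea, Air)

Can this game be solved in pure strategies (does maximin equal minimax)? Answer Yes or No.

Row minima: A → -6, B → -1, C → 0; maximin = 0.
Column maxima: Land → 8, Sea → 4, Air → 0; minimax = 0.
maximin = minimax = 0, so a saddle point exists.

Yes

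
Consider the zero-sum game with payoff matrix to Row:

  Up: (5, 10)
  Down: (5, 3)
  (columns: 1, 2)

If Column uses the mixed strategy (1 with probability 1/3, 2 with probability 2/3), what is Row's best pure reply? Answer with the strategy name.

Up

Expected payoff of Up: (1/3)·5 + (2/3)·10 = 25/3.
Expected payoff of Down: (1/3)·5 + (2/3)·3 = 11/3.
The largest is 25/3, so Row's best response is Up.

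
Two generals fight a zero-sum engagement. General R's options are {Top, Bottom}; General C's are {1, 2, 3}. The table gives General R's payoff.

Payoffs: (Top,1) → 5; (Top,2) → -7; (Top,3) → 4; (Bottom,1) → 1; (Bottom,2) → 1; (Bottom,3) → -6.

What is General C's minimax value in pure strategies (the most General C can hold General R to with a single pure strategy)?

1

Column maxima: 1 → 5, 2 → 1, 3 → 4.
The smallest of these is 1.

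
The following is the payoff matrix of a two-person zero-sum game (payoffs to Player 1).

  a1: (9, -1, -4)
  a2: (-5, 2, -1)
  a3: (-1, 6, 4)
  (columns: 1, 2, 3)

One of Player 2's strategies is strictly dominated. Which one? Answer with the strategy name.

3 holds Player 1's payoff strictly below 2 in every row: -4 < -1, -1 < 2, 4 < 6.
So 2 is strictly dominated for Player 2.

2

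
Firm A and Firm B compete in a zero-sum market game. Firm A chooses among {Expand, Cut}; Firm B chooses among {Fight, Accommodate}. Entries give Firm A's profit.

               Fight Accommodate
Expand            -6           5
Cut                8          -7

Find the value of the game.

-1/13

Row minima: Expand → -6, Cut → -7; maximin = -6.
Column maxima: Fight → 8, Accommodate → 5; minimax = 5.
-6 ≠ 5, so there is no saddle point; optimal play is mixed.
Let Firm A play Expand with probability p. Expected payoff against Fight: (-6)p + 8(1−p) = −14p + 8; against Accommodate: 5p + (-7)(1−p) = 12p − 7.
Setting these equal: −14p + 8 = 12p − 7 ⇒ −26p = -15 ⇒ p = 15/26, and the value is (-14)·(15/26) + 8 = -1/13.
For Firm B: with q = P(Fight), equating Expand's and Cut's payoffs gives −11q + 5 = 15q − 7 ⇒ q = 6/13.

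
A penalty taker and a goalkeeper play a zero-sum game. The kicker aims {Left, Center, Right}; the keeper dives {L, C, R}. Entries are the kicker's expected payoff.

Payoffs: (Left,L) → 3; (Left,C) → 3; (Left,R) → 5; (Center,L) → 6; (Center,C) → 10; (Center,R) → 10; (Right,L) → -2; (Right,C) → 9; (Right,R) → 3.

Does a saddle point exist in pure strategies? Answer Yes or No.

Row minima: Left → 3, Center → 6, Right → -2; maximin = 6.
Column maxima: L → 6, C → 10, R → 10; minimax = 6.
maximin = minimax = 6, so a saddle point exists.

Yes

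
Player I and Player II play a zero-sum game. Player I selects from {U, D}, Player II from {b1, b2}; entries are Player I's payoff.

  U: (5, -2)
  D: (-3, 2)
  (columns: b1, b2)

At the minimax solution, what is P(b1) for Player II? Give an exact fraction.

1/3

Row minima: U → -2, D → -3; maximin = -2.
Column maxima: b1 → 5, b2 → 2; minimax = 2.
-2 ≠ 2, so there is no saddle point; optimal play is mixed.
Let Player I play U with probability p. Expected payoff against b1: 5p + (-3)(1−p) = 8p − 3; against b2: (-2)p + 2(1−p) = −4p + 2.
Setting these equal: 8p − 3 = −4p + 2 ⇒ 12p = 5 ⇒ p = 5/12, and the value is (8)·(5/12) − 3 = 1/3.
For Player II: with q = P(b1), equating U's and D's payoffs gives 7q − 2 = −5q + 2 ⇒ q = 1/3.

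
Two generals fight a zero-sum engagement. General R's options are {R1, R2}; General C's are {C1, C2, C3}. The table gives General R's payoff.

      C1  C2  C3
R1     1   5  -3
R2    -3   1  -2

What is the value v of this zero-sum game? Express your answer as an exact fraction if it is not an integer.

Row minima: R1 → -3, R2 → -3; maximin = -3.
Column maxima: C1 → 1, C2 → 5, C3 → -2; minimax = -2.
-3 ≠ -2, so there is no saddle point; optimal play is mixed.
C2 is strictly dominated by C1 (it gives General R strictly more in every row), so General C never plays it.
On the remaining 2×2 (R1, R2 vs C1, C3):
Let General R play R1 with probability p. Expected payoff against C1: 1p + (-3)(1−p) = 4p − 3; against C3: (-3)p + (-2)(1−p) = −p − 2.
Setting these equal: 4p − 3 = −p − 2 ⇒ 5p = 1 ⇒ p = 1/5, and the value is (4)·(1/5) − 3 = -11/5.
For General C: with q = P(C1), equating R1's and R2's payoffs gives 4q − 3 = −q − 2 ⇒ q = 1/5.

-11/5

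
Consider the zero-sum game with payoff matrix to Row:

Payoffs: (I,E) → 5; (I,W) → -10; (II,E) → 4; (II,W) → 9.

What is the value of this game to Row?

17/4

Row minima: I → -10, II → 4; maximin = 4.
Column maxima: E → 5, W → 9; minimax = 5.
4 ≠ 5, so there is no saddle point; optimal play is mixed.
Let Row play I with probability p. Expected payoff against E: 5p + 4(1−p) = p + 4; against W: (-10)p + 9(1−p) = −19p + 9.
Setting these equal: p + 4 = −19p + 9 ⇒ 20p = 5 ⇒ p = 1/4, and the value is (1)·(1/4) + 4 = 17/4.
For Column: with q = P(E), equating I's and II's payoffs gives 15q − 10 = −5q + 9 ⇒ q = 19/20.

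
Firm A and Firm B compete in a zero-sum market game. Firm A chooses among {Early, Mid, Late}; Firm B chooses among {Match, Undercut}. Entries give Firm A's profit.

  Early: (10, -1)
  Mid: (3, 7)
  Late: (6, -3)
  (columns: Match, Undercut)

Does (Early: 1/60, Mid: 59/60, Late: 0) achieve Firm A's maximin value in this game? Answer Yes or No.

No

Against Match this mix gives (1/60)·10 + (59/60)·3 = 187/60.
Against Undercut this mix gives (1/60)·(-1) + (59/60)·7 = 103/15.
Firm B will play Match, holding Firm A to 187/60. Shifting weight toward the row that does better against Match would raise this floor (the equalizing mix achieves 73/15 against both Match and Undercut), so the proposed strategy is not optimal.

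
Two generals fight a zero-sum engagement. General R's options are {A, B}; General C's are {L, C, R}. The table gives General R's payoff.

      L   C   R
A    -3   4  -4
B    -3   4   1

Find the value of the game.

-3

Row minima: A → -4, B → -3; maximin = -3.
Column maxima: L → -3, C → 4, R → 1; minimax = -3.
Since maximin = minimax = -3, there is a saddle point and the value is -3.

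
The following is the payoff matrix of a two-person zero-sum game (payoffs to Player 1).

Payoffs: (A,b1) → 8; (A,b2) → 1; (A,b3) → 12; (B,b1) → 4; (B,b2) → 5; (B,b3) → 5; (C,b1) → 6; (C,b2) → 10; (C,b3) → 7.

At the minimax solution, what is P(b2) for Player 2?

Row minima: A → 1, B → 4, C → 6; maximin = 6.
Column maxima: b1 → 8, b2 → 10, b3 → 12; minimax = 8.
6 ≠ 8, so there is no saddle point; optimal play is mixed.
B is strictly dominated by C, so Player 1 never plays it.
b3 is strictly dominated by b1 (it gives Player 1 strictly more in every row), so Player 2 never plays it.
On the remaining 2×2 (A, C vs b1, b2):
Let Player 1 play A with probability p. Expected payoff against b1: 8p + 6(1−p) = 2p + 6; against b2: 1p + 10(1−p) = −9p + 10.
Setting these equal: 2p + 6 = −9p + 10 ⇒ 11p = 4 ⇒ p = 4/11, and the value is (2)·(4/11) + 6 = 74/11.
For Player 2: with q = P(b1), equating A's and C's payoffs gives 7q + 1 = −4q + 10 ⇒ q = 9/11.

2/11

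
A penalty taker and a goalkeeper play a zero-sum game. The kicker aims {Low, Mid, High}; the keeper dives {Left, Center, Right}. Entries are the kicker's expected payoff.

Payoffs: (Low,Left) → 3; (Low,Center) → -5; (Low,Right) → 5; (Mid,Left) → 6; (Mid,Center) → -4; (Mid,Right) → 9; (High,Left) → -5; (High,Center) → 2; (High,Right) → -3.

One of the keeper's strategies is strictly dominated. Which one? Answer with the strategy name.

Left holds the kicker's payoff strictly below Right in every row: 3 < 5, 6 < 9, -5 < -3.
So Right is strictly dominated for the keeper.

Right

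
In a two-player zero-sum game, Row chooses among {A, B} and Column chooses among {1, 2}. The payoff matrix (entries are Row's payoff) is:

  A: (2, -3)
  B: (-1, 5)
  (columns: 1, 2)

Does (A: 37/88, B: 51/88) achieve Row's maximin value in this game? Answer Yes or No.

Against 1 this mix gives (37/88)·2 + (51/88)·(-1) = 23/88.
Against 2 this mix gives (37/88)·(-3) + (51/88)·5 = 18/11.
Column will play 1, holding Row to 23/88. Shifting weight toward the row that does better against 1 would raise this floor (the equalizing mix achieves 7/11 against both 1 and 2), so the proposed strategy is not optimal.

No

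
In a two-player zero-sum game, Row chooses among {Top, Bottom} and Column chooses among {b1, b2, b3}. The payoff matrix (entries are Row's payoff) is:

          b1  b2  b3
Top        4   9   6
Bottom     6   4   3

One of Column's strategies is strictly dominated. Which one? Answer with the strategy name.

b3 holds Row's payoff strictly below b2 in every row: 6 < 9, 3 < 4.
So b2 is strictly dominated for Column.

b2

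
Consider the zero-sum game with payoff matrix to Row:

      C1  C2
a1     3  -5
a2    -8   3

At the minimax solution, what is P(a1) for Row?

Row minima: a1 → -5, a2 → -8; maximin = -5.
Column maxima: C1 → 3, C2 → 3; minimax = 3.
-5 ≠ 3, so there is no saddle point; optimal play is mixed.
Let Row play a1 with probability p. Expected payoff against C1: 3p + (-8)(1−p) = 11p − 8; against C2: (-5)p + 3(1−p) = −8p + 3.
Setting these equal: 11p − 8 = −8p + 3 ⇒ 19p = 11 ⇒ p = 11/19, and the value is (11)·(11/19) − 8 = -31/19.
For Column: with q = P(C1), equating a1's and a2's payoffs gives 8q − 5 = −11q + 3 ⇒ q = 8/19.

11/19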